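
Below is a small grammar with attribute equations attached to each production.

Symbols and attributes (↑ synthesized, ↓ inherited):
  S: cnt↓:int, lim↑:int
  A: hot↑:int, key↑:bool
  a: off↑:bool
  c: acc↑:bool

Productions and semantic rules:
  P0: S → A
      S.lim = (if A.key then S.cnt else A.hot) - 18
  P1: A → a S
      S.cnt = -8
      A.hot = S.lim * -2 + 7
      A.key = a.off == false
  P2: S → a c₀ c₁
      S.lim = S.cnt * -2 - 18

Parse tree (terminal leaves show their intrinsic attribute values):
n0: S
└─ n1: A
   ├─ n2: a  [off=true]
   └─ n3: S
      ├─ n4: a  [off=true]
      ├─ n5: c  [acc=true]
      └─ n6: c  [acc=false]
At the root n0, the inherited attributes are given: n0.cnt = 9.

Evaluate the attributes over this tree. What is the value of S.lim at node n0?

1. n0.cnt = 9  [given at root]
2. n2.off = true  [terminal]
3. n3.cnt = -8  [-8]
4. n4.off = true  [terminal]
5. n5.acc = true  [terminal]
6. n6.acc = false  [terminal]
7. n3.lim = -2  [S.cnt * -2 - 18]
8. n1.hot = 11  [S.lim * -2 + 7]
9. n1.key = false  [a.off == false]
10. n0.lim = -7  [(if A.key then S.cnt else A.hot) - 18]

-7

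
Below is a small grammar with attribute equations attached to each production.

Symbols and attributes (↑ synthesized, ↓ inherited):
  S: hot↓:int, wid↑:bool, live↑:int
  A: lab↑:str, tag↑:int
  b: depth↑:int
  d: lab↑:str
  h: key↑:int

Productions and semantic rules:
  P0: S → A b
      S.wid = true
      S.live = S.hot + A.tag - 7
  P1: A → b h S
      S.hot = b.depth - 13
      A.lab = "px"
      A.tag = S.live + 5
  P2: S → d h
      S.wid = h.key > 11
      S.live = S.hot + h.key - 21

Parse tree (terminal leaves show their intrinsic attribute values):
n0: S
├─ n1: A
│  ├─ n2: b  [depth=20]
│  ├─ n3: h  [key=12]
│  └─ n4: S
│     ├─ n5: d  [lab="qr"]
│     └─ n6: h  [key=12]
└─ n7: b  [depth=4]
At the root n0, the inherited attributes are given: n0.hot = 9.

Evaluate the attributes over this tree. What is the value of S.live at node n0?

5

1. n0.hot = 9  [given at root]
2. n2.depth = 20  [terminal]
3. n3.key = 12  [terminal]
4. n4.hot = 7  [b.depth - 13]
5. n5.lab = "qr"  [terminal]
6. n6.key = 12  [terminal]
7. n4.wid = true  [h.key > 11]
8. n4.live = -2  [S.hot + h.key - 21]
9. n1.lab = "px"  ["px"]
10. n1.tag = 3  [S.live + 5]
11. n7.depth = 4  [terminal]
12. n0.wid = true  [true]
13. n0.live = 5  [S.hot + A.tag - 7]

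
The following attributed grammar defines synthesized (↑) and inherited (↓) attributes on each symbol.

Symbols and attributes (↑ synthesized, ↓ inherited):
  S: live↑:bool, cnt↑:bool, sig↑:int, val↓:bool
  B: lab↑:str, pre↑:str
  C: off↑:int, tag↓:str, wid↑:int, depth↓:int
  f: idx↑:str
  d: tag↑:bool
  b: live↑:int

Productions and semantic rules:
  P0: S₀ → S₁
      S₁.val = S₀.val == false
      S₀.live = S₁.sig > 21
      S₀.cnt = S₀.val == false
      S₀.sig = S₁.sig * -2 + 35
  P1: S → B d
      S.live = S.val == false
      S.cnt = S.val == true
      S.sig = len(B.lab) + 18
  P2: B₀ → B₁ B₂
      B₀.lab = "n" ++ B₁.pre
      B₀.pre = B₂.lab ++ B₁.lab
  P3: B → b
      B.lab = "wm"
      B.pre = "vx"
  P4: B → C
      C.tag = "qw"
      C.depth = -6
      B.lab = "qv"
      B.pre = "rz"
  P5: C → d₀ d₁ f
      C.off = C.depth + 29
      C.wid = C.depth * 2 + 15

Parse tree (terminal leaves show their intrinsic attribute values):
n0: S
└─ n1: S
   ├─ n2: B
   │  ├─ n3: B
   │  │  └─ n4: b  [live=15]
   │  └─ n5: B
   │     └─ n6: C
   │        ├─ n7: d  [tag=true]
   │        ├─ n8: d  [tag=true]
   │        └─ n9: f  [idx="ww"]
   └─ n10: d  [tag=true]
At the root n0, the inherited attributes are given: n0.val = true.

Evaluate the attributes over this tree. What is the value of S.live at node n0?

1. n0.val = true  [given at root]
2. n1.val = false  [S₀.val == false]
3. n4.live = 15  [terminal]
4. n3.lab = "wm"  ["wm"]
5. n3.pre = "vx"  ["vx"]
6. n6.tag = "qw"  ["qw"]
7. n6.depth = -6  [-6]
8. n7.tag = true  [terminal]
9. n8.tag = true  [terminal]
10. n9.idx = "ww"  [terminal]
11. n6.off = 23  [C.depth + 29]
12. n6.wid = 3  [C.depth * 2 + 15]
13. n5.lab = "qv"  ["qv"]
14. n5.pre = "rz"  ["rz"]
15. n2.lab = "nvx"  ["n" ++ B₁.pre]
16. n2.pre = "qvwm"  [B₂.lab ++ B₁.lab]
17. n10.tag = true  [terminal]
18. n1.live = true  [S.val == false]
19. n1.cnt = false  [S.val == true]
20. n1.sig = 21  [len(B.lab) + 18]
21. n0.live = false  [S₁.sig > 21]
22. n0.cnt = false  [S₀.val == false]
23. n0.sig = -7  [S₁.sig * -2 + 35]

false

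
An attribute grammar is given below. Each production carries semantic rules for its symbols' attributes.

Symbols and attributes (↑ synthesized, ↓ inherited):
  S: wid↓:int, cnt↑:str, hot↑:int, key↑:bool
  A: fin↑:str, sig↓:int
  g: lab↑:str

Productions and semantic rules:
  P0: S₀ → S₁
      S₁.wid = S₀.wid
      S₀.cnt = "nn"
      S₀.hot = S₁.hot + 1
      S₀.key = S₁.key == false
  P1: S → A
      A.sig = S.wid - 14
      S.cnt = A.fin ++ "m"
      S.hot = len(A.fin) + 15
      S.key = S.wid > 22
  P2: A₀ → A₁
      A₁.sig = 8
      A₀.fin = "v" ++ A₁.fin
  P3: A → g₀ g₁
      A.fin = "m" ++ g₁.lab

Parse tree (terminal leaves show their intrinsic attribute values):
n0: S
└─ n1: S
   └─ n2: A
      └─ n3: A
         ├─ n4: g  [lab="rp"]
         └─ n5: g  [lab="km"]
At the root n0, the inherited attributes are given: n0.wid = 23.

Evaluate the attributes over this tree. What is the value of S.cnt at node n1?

"vmkmm"

1. n0.wid = 23  [given at root]
2. n1.wid = 23  [S₀.wid]
3. n2.sig = 9  [S.wid - 14]
4. n3.sig = 8  [8]
5. n4.lab = "rp"  [terminal]
6. n5.lab = "km"  [terminal]
7. n3.fin = "mkm"  ["m" ++ g₁.lab]
8. n2.fin = "vmkm"  ["v" ++ A₁.fin]
9. n1.cnt = "vmkmm"  [A.fin ++ "m"]
10. n1.hot = 19  [len(A.fin) + 15]
11. n1.key = true  [S.wid > 22]
12. n0.cnt = "nn"  ["nn"]
13. n0.hot = 20  [S₁.hot + 1]
14. n0.key = false  [S₁.key == false]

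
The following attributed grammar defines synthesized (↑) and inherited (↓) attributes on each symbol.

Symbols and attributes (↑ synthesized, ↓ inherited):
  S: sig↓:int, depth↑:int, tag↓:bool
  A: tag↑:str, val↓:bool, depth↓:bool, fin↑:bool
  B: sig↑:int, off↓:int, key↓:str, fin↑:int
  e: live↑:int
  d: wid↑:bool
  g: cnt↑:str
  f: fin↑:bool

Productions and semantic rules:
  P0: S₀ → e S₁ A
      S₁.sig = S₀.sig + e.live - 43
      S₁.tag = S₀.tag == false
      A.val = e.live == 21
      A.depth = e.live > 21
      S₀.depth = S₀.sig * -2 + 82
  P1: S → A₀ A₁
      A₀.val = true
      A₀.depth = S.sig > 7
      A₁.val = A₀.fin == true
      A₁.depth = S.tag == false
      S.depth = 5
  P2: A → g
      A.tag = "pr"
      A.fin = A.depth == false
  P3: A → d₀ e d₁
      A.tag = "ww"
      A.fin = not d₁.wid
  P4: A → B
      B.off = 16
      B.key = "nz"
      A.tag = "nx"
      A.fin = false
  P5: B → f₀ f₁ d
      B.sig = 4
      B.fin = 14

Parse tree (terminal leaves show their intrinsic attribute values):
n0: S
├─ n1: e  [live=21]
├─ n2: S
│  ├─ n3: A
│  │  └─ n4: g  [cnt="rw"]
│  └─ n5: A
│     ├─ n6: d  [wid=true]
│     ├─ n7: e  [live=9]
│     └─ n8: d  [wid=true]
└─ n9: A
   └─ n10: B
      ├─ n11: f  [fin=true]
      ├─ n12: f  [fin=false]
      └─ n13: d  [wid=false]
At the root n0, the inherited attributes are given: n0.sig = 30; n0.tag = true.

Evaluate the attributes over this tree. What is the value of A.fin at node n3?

false

1. n0.sig = 30  [given at root]
2. n0.tag = true  [given at root]
3. n1.live = 21  [terminal]
4. n2.sig = 8  [S₀.sig + e.live - 43]
5. n2.tag = false  [S₀.tag == false]
6. n3.val = true  [true]
7. n3.depth = true  [S.sig > 7]
8. n4.cnt = "rw"  [terminal]
9. n3.tag = "pr"  ["pr"]
10. n3.fin = false  [A.depth == false]
11. n5.val = false  [A₀.fin == true]
12. n5.depth = true  [S.tag == false]
13. n6.wid = true  [terminal]
14. n7.live = 9  [terminal]
15. n8.wid = true  [terminal]
16. n5.tag = "ww"  ["ww"]
17. n5.fin = false  [not d₁.wid]
18. n2.depth = 5  [5]
19. n9.val = true  [e.live == 21]
20. n9.depth = false  [e.live > 21]
21. n10.off = 16  [16]
22. n10.key = "nz"  ["nz"]
23. n11.fin = true  [terminal]
24. n12.fin = false  [terminal]
25. n13.wid = false  [terminal]
26. n10.sig = 4  [4]
27. n10.fin = 14  [14]
28. n9.tag = "nx"  ["nx"]
29. n9.fin = false  [false]
30. n0.depth = 22  [S₀.sig * -2 + 82]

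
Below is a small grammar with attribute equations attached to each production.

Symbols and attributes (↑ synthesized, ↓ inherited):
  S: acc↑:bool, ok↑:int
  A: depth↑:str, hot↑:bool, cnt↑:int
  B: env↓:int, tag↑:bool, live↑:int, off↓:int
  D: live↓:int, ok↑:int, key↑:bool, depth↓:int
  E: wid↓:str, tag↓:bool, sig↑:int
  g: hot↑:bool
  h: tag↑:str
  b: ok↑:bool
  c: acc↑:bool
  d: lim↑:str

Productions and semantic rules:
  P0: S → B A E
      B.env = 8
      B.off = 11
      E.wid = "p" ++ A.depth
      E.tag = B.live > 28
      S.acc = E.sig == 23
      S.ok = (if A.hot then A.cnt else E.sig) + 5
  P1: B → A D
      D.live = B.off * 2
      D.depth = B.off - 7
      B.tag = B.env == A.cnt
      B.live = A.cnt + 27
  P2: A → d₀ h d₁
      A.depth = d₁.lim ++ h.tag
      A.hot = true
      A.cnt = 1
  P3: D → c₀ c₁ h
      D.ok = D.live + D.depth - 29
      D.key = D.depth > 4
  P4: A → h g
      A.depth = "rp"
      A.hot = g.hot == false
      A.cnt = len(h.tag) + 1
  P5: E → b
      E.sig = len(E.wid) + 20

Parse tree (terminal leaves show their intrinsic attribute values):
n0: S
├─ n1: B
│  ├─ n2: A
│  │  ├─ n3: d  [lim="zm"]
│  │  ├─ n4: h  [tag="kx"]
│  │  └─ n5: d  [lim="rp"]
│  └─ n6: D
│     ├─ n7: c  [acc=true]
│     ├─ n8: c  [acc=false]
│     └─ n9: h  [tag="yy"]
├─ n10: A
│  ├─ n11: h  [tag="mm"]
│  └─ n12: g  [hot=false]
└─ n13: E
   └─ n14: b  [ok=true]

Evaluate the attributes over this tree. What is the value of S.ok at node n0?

1. n1.env = 8  [8]
2. n1.off = 11  [11]
3. n3.lim = "zm"  [terminal]
4. n4.tag = "kx"  [terminal]
5. n5.lim = "rp"  [terminal]
6. n2.depth = "rpkx"  [d₁.lim ++ h.tag]
7. n2.hot = true  [true]
8. n2.cnt = 1  [1]
9. n6.live = 22  [B.off * 2]
10. n6.depth = 4  [B.off - 7]
11. n7.acc = true  [terminal]
12. n8.acc = false  [terminal]
13. n9.tag = "yy"  [terminal]
14. n6.ok = -3  [D.live + D.depth - 29]
15. n6.key = false  [D.depth > 4]
16. n1.tag = false  [B.env == A.cnt]
17. n1.live = 28  [A.cnt + 27]
18. n11.tag = "mm"  [terminal]
19. n12.hot = false  [terminal]
20. n10.depth = "rp"  ["rp"]
21. n10.hot = true  [g.hot == false]
22. n10.cnt = 3  [len(h.tag) + 1]
23. n13.wid = "prp"  ["p" ++ A.depth]
24. n13.tag = false  [B.live > 28]
25. n14.ok = true  [terminal]
26. n13.sig = 23  [len(E.wid) + 20]
27. n0.acc = true  [E.sig == 23]
28. n0.ok = 8  [(if A.hot then A.cnt else E.sig) + 5]

8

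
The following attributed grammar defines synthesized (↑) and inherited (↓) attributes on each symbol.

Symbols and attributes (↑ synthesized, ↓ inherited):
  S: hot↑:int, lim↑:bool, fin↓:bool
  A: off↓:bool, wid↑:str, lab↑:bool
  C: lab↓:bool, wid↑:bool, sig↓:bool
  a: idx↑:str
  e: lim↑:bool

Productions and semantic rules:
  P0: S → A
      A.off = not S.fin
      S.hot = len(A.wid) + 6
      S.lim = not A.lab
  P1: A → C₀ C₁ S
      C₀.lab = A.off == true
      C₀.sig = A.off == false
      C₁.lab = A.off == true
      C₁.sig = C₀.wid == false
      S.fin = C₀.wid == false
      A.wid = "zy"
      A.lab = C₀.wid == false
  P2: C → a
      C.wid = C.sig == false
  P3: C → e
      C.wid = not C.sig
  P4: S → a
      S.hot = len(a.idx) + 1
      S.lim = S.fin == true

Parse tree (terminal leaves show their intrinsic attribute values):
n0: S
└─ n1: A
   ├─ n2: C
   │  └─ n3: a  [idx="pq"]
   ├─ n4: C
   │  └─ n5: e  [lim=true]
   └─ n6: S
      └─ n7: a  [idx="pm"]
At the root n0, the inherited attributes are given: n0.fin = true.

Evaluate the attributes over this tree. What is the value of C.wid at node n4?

false

1. n0.fin = true  [given at root]
2. n1.off = false  [not S.fin]
3. n2.lab = false  [A.off == true]
4. n2.sig = true  [A.off == false]
5. n3.idx = "pq"  [terminal]
6. n2.wid = false  [C.sig == false]
7. n4.lab = false  [A.off == true]
8. n4.sig = true  [C₀.wid == false]
9. n5.lim = true  [terminal]
10. n4.wid = false  [not C.sig]
11. n6.fin = true  [C₀.wid == false]
12. n7.idx = "pm"  [terminal]
13. n6.hot = 3  [len(a.idx) + 1]
14. n6.lim = true  [S.fin == true]
15. n1.wid = "zy"  ["zy"]
16. n1.lab = true  [C₀.wid == false]
17. n0.hot = 8  [len(A.wid) + 6]
18. n0.lim = false  [not A.lab]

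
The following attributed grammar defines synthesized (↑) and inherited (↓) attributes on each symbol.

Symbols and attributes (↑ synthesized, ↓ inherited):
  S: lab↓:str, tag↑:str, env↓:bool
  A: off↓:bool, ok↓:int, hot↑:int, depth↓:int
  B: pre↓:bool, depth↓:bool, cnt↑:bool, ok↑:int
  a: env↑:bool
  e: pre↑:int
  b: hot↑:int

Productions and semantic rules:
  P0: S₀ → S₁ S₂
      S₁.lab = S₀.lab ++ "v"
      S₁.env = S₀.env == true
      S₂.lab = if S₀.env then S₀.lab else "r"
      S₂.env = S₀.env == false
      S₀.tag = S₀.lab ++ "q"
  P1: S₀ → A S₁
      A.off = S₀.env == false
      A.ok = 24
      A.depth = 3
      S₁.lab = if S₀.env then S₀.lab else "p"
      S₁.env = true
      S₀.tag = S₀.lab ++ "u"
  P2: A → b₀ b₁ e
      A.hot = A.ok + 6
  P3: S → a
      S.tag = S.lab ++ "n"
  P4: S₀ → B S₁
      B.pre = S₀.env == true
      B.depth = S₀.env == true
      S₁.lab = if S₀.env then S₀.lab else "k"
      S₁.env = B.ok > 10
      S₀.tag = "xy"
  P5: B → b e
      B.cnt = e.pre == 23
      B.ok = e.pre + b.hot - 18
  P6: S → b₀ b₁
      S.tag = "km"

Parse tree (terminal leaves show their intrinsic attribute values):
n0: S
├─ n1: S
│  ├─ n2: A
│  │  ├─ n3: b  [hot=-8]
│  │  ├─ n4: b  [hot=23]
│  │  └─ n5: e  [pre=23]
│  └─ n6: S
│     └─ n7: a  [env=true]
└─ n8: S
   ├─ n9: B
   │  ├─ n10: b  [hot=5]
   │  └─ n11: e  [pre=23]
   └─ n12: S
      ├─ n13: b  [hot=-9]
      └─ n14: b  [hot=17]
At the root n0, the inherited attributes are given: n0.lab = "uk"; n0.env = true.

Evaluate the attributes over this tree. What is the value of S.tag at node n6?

"ukvn"

1. n0.lab = "uk"  [given at root]
2. n0.env = true  [given at root]
3. n1.lab = "ukv"  [S₀.lab ++ "v"]
4. n1.env = true  [S₀.env == true]
5. n2.off = false  [S₀.env == false]
6. n2.ok = 24  [24]
7. n2.depth = 3  [3]
8. n3.hot = -8  [terminal]
9. n4.hot = 23  [terminal]
10. n5.pre = 23  [terminal]
11. n2.hot = 30  [A.ok + 6]
12. n6.lab = "ukv"  [if S₀.env then S₀.lab else "p"]
13. n6.env = true  [true]
14. n7.env = true  [terminal]
15. n6.tag = "ukvn"  [S.lab ++ "n"]
16. n1.tag = "ukvu"  [S₀.lab ++ "u"]
17. n8.lab = "uk"  [if S₀.env then S₀.lab else "r"]
18. n8.env = false  [S₀.env == false]
19. n9.pre = false  [S₀.env == true]
20. n9.depth = false  [S₀.env == true]
21. n10.hot = 5  [terminal]
22. n11.pre = 23  [terminal]
23. n9.cnt = true  [e.pre == 23]
24. n9.ok = 10  [e.pre + b.hot - 18]
25. n12.lab = "k"  [if S₀.env then S₀.lab else "k"]
26. n12.env = false  [B.ok > 10]
27. n13.hot = -9  [terminal]
28. n14.hot = 17  [terminal]
29. n12.tag = "km"  ["km"]
30. n8.tag = "xy"  ["xy"]
31. n0.tag = "ukq"  [S₀.lab ++ "q"]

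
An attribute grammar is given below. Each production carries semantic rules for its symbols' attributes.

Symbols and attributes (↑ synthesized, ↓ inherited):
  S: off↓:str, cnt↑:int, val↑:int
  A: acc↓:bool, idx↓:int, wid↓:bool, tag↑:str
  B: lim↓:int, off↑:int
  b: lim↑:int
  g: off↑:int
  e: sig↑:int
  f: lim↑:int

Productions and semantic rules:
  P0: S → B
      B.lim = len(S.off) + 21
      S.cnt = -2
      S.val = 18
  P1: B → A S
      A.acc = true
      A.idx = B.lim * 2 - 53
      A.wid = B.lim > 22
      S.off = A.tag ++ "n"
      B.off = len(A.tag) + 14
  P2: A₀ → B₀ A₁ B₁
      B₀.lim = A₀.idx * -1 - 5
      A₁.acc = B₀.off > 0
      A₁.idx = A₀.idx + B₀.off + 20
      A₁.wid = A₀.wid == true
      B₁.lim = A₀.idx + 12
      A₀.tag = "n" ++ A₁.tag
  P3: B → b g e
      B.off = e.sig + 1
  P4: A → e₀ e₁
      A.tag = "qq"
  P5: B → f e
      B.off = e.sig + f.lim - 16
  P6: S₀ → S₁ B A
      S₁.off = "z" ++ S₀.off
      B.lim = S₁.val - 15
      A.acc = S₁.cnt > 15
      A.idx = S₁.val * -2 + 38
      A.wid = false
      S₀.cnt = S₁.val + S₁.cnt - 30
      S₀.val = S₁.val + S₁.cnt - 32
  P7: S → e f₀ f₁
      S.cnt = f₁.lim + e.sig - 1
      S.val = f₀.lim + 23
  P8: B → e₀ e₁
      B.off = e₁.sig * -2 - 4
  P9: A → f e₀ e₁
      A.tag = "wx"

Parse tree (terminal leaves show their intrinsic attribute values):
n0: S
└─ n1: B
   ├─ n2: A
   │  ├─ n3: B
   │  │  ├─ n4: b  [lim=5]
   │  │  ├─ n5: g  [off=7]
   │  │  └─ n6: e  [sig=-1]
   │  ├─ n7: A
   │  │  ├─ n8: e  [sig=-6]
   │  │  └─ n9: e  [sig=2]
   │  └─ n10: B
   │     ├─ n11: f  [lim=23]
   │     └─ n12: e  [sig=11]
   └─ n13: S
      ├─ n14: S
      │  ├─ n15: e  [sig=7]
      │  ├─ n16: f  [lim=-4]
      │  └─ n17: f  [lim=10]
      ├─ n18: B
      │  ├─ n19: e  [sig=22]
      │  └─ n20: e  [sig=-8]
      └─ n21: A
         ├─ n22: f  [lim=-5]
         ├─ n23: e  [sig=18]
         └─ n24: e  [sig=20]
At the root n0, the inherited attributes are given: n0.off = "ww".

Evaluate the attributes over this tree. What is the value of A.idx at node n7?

1. n0.off = "ww"  [given at root]
2. n1.lim = 23  [len(S.off) + 21]
3. n2.acc = true  [true]
4. n2.idx = -7  [B.lim * 2 - 53]
5. n2.wid = true  [B.lim > 22]
6. n3.lim = 2  [A₀.idx * -1 - 5]
7. n4.lim = 5  [terminal]
8. n5.off = 7  [terminal]
9. n6.sig = -1  [terminal]
10. n3.off = 0  [e.sig + 1]
11. n7.acc = false  [B₀.off > 0]
12. n7.idx = 13  [A₀.idx + B₀.off + 20]
13. n7.wid = true  [A₀.wid == true]
14. n8.sig = -6  [terminal]
15. n9.sig = 2  [terminal]
16. n7.tag = "qq"  ["qq"]
17. n10.lim = 5  [A₀.idx + 12]
18. n11.lim = 23  [terminal]
19. n12.sig = 11  [terminal]
20. n10.off = 18  [e.sig + f.lim - 16]
21. n2.tag = "nqq"  ["n" ++ A₁.tag]
22. n13.off = "nqqn"  [A.tag ++ "n"]
23. n14.off = "znqqn"  ["z" ++ S₀.off]
24. n15.sig = 7  [terminal]
25. n16.lim = -4  [terminal]
26. n17.lim = 10  [terminal]
27. n14.cnt = 16  [f₁.lim + e.sig - 1]
28. n14.val = 19  [f₀.lim + 23]
29. n18.lim = 4  [S₁.val - 15]
30. n19.sig = 22  [terminal]
31. n20.sig = -8  [terminal]
32. n18.off = 12  [e₁.sig * -2 - 4]
33. n21.acc = true  [S₁.cnt > 15]
34. n21.idx = 0  [S₁.val * -2 + 38]
35. n21.wid = false  [false]
36. n22.lim = -5  [terminal]
37. n23.sig = 18  [terminal]
38. n24.sig = 20  [terminal]
39. n21.tag = "wx"  ["wx"]
40. n13.cnt = 5  [S₁.val + S₁.cnt - 30]
41. n13.val = 3  [S₁.val + S₁.cnt - 32]
42. n1.off = 17  [len(A.tag) + 14]
43. n0.cnt = -2  [-2]
44. n0.val = 18  [18]

13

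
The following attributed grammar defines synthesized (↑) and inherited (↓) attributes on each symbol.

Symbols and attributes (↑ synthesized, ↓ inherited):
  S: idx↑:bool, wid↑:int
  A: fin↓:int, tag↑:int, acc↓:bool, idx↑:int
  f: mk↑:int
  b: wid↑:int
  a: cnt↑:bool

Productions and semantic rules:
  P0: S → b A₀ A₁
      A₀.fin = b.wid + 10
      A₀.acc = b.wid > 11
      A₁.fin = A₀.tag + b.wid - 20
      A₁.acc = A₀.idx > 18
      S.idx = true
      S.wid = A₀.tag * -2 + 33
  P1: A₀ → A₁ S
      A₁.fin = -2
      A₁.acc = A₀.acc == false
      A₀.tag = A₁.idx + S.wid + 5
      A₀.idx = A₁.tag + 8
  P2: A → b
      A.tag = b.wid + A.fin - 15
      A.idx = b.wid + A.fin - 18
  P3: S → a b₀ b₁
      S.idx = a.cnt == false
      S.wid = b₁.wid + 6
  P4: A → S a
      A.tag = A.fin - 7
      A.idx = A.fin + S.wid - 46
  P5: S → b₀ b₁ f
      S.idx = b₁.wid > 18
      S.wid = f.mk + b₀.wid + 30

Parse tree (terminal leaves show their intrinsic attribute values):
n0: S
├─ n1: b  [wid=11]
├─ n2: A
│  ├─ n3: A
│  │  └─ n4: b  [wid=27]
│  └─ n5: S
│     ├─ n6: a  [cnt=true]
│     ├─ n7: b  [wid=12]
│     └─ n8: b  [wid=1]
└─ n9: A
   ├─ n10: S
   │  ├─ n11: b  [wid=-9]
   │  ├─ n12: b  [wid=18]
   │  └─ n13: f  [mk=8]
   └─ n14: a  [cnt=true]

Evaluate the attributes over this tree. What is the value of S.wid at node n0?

-5

1. n1.wid = 11  [terminal]
2. n2.fin = 21  [b.wid + 10]
3. n2.acc = false  [b.wid > 11]
4. n3.fin = -2  [-2]
5. n3.acc = true  [A₀.acc == false]
6. n4.wid = 27  [terminal]
7. n3.tag = 10  [b.wid + A.fin - 15]
8. n3.idx = 7  [b.wid + A.fin - 18]
9. n6.cnt = true  [terminal]
10. n7.wid = 12  [terminal]
11. n8.wid = 1  [terminal]
12. n5.idx = false  [a.cnt == false]
13. n5.wid = 7  [b₁.wid + 6]
14. n2.tag = 19  [A₁.idx + S.wid + 5]
15. n2.idx = 18  [A₁.tag + 8]
16. n9.fin = 10  [A₀.tag + b.wid - 20]
17. n9.acc = false  [A₀.idx > 18]
18. n11.wid = -9  [terminal]
19. n12.wid = 18  [terminal]
20. n13.mk = 8  [terminal]
21. n10.idx = false  [b₁.wid > 18]
22. n10.wid = 29  [f.mk + b₀.wid + 30]
23. n14.cnt = true  [terminal]
24. n9.tag = 3  [A.fin - 7]
25. n9.idx = -7  [A.fin + S.wid - 46]
26. n0.idx = true  [true]
27. n0.wid = -5  [A₀.tag * -2 + 33]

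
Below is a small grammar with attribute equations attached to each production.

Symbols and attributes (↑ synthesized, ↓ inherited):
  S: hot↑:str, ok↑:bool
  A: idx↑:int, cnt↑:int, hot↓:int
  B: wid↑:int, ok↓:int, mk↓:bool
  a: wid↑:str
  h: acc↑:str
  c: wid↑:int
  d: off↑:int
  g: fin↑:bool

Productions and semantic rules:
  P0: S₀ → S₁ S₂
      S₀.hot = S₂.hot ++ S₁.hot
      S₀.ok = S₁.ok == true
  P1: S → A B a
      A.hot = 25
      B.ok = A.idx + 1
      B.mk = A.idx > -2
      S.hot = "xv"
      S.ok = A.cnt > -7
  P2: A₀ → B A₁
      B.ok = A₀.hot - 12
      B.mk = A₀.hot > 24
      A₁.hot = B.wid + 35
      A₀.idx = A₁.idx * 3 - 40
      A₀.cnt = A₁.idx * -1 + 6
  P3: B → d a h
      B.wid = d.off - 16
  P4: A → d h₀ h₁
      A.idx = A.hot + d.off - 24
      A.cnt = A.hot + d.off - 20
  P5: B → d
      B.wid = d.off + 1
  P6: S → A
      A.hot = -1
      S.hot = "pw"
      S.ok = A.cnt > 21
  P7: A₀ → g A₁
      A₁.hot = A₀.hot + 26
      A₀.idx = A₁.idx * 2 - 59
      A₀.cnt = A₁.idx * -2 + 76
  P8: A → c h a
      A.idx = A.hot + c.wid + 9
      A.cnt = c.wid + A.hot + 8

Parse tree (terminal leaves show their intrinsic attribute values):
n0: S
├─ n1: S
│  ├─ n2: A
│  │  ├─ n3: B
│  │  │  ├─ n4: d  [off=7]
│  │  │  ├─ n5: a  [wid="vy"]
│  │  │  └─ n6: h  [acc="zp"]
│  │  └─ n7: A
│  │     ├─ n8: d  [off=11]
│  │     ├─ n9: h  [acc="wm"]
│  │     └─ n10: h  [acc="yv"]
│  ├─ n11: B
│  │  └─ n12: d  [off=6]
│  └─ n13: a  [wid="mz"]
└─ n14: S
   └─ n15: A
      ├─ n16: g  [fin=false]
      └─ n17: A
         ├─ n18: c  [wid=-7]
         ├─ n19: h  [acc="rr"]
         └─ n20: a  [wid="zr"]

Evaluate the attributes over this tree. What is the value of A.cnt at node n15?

1. n2.hot = 25  [25]
2. n3.ok = 13  [A₀.hot - 12]
3. n3.mk = true  [A₀.hot > 24]
4. n4.off = 7  [terminal]
5. n5.wid = "vy"  [terminal]
6. n6.acc = "zp"  [terminal]
7. n3.wid = -9  [d.off - 16]
8. n7.hot = 26  [B.wid + 35]
9. n8.off = 11  [terminal]
10. n9.acc = "wm"  [terminal]
11. n10.acc = "yv"  [terminal]
12. n7.idx = 13  [A.hot + d.off - 24]
13. n7.cnt = 17  [A.hot + d.off - 20]
14. n2.idx = -1  [A₁.idx * 3 - 40]
15. n2.cnt = -7  [A₁.idx * -1 + 6]
16. n11.ok = 0  [A.idx + 1]
17. n11.mk = true  [A.idx > -2]
18. n12.off = 6  [terminal]
19. n11.wid = 7  [d.off + 1]
20. n13.wid = "mz"  [terminal]
21. n1.hot = "xv"  ["xv"]
22. n1.ok = false  [A.cnt > -7]
23. n15.hot = -1  [-1]
24. n16.fin = false  [terminal]
25. n17.hot = 25  [A₀.hot + 26]
26. n18.wid = -7  [terminal]
27. n19.acc = "rr"  [terminal]
28. n20.wid = "zr"  [terminal]
29. n17.idx = 27  [A.hot + c.wid + 9]
30. n17.cnt = 26  [c.wid + A.hot + 8]
31. n15.idx = -5  [A₁.idx * 2 - 59]
32. n15.cnt = 22  [A₁.idx * -2 + 76]
33. n14.hot = "pw"  ["pw"]
34. n14.ok = true  [A.cnt > 21]
35. n0.hot = "pwxv"  [S₂.hot ++ S₁.hot]
36. n0.ok = false  [S₁.ok == true]

22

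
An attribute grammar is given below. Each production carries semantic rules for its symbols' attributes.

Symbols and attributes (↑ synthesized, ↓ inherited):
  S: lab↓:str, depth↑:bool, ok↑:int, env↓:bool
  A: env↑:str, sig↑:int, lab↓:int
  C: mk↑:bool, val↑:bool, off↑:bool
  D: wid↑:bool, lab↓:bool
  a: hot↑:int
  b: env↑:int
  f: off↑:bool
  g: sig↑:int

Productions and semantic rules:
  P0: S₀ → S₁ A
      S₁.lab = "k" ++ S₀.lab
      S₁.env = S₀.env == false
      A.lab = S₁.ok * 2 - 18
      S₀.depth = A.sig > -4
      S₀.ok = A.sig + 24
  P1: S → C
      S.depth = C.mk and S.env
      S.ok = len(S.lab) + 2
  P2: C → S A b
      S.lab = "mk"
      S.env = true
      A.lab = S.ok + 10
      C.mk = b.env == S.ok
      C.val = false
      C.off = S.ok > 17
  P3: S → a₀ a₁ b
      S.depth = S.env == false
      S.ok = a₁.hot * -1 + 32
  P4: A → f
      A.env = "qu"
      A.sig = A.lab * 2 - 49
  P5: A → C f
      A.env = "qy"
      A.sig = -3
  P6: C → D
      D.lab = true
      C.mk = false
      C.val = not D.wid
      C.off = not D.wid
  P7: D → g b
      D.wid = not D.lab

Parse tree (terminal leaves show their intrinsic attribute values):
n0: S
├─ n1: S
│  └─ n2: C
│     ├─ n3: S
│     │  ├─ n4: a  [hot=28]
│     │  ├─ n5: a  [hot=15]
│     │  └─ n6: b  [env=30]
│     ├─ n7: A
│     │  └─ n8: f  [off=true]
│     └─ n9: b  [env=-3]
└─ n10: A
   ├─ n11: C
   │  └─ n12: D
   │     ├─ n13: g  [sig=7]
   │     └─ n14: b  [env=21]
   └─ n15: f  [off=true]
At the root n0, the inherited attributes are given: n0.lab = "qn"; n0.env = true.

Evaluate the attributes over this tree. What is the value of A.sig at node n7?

5

1. n0.lab = "qn"  [given at root]
2. n0.env = true  [given at root]
3. n1.lab = "kqn"  ["k" ++ S₀.lab]
4. n1.env = false  [S₀.env == false]
5. n3.lab = "mk"  ["mk"]
6. n3.env = true  [true]
7. n4.hot = 28  [terminal]
8. n5.hot = 15  [terminal]
9. n6.env = 30  [terminal]
10. n3.depth = false  [S.env == false]
11. n3.ok = 17  [a₁.hot * -1 + 32]
12. n7.lab = 27  [S.ok + 10]
13. n8.off = true  [terminal]
14. n7.env = "qu"  ["qu"]
15. n7.sig = 5  [A.lab * 2 - 49]
16. n9.env = -3  [terminal]
17. n2.mk = false  [b.env == S.ok]
18. n2.val = false  [false]
19. n2.off = false  [S.ok > 17]
20. n1.depth = false  [C.mk and S.env]
21. n1.ok = 5  [len(S.lab) + 2]
22. n10.lab = -8  [S₁.ok * 2 - 18]
23. n12.lab = true  [true]
24. n13.sig = 7  [terminal]
25. n14.env = 21  [terminal]
26. n12.wid = false  [not D.lab]
27. n11.mk = false  [false]
28. n11.val = true  [not D.wid]
29. n11.off = true  [not D.wid]
30. n15.off = true  [terminal]
31. n10.env = "qy"  ["qy"]
32. n10.sig = -3  [-3]
33. n0.depth = true  [A.sig > -4]
34. n0.ok = 21  [A.sig + 24]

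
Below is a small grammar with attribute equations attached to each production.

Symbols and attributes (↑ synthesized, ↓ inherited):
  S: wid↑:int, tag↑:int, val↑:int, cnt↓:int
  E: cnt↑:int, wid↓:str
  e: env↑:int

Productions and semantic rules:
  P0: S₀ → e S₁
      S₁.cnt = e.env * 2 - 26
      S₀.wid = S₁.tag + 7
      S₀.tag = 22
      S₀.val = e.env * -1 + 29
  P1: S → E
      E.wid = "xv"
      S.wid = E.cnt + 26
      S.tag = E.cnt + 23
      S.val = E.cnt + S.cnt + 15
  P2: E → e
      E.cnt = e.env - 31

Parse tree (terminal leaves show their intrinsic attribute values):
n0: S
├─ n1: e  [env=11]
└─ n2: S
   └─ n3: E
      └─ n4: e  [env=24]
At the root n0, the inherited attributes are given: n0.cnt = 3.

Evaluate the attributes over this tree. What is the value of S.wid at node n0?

23

1. n0.cnt = 3  [given at root]
2. n1.env = 11  [terminal]
3. n2.cnt = -4  [e.env * 2 - 26]
4. n3.wid = "xv"  ["xv"]
5. n4.env = 24  [terminal]
6. n3.cnt = -7  [e.env - 31]
7. n2.wid = 19  [E.cnt + 26]
8. n2.tag = 16  [E.cnt + 23]
9. n2.val = 4  [E.cnt + S.cnt + 15]
10. n0.wid = 23  [S₁.tag + 7]
11. n0.tag = 22  [22]
12. n0.val = 18  [e.env * -1 + 29]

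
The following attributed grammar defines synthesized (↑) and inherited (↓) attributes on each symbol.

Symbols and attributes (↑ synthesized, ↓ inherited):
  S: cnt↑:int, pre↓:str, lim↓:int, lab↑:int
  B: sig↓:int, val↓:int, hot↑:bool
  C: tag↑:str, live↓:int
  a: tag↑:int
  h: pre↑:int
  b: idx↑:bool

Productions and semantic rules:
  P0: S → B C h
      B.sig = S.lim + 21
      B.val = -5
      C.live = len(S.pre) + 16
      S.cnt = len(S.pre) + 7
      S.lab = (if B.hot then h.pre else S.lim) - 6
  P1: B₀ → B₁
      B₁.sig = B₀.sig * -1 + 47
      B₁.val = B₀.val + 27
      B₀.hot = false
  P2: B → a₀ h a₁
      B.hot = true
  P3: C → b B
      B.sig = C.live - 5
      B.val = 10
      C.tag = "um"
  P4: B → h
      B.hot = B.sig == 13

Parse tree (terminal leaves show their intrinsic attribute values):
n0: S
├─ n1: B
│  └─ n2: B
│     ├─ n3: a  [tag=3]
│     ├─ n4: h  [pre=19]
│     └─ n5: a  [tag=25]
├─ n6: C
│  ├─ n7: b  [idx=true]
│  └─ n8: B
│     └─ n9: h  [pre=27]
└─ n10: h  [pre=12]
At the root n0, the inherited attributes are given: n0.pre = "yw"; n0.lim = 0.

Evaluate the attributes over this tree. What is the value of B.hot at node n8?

1. n0.pre = "yw"  [given at root]
2. n0.lim = 0  [given at root]
3. n1.sig = 21  [S.lim + 21]
4. n1.val = -5  [-5]
5. n2.sig = 26  [B₀.sig * -1 + 47]
6. n2.val = 22  [B₀.val + 27]
7. n3.tag = 3  [terminal]
8. n4.pre = 19  [terminal]
9. n5.tag = 25  [terminal]
10. n2.hot = true  [true]
11. n1.hot = false  [false]
12. n6.live = 18  [len(S.pre) + 16]
13. n7.idx = true  [terminal]
14. n8.sig = 13  [C.live - 5]
15. n8.val = 10  [10]
16. n9.pre = 27  [terminal]
17. n8.hot = true  [B.sig == 13]
18. n6.tag = "um"  ["um"]
19. n10.pre = 12  [terminal]
20. n0.cnt = 9  [len(S.pre) + 7]
21. n0.lab = -6  [(if B.hot then h.pre else S.lim) - 6]

true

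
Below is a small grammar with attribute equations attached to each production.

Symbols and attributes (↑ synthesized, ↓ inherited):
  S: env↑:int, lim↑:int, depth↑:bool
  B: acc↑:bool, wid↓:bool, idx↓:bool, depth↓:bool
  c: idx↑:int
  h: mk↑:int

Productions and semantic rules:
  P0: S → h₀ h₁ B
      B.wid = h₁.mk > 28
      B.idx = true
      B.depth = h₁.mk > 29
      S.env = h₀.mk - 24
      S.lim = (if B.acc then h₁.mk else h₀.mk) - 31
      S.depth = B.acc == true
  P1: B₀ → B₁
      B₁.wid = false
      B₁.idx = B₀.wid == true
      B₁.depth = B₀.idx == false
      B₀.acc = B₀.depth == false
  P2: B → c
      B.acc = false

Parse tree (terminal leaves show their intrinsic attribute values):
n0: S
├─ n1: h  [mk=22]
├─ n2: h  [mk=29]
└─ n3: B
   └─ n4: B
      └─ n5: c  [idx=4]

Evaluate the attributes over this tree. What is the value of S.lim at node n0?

1. n1.mk = 22  [terminal]
2. n2.mk = 29  [terminal]
3. n3.wid = true  [h₁.mk > 28]
4. n3.idx = true  [true]
5. n3.depth = false  [h₁.mk > 29]
6. n4.wid = false  [false]
7. n4.idx = true  [B₀.wid == true]
8. n4.depth = false  [B₀.idx == false]
9. n5.idx = 4  [terminal]
10. n4.acc = false  [false]
11. n3.acc = true  [B₀.depth == false]
12. n0.env = -2  [h₀.mk - 24]
13. n0.lim = -2  [(if B.acc then h₁.mk else h₀.mk) - 31]
14. n0.depth = true  [B.acc == true]

-2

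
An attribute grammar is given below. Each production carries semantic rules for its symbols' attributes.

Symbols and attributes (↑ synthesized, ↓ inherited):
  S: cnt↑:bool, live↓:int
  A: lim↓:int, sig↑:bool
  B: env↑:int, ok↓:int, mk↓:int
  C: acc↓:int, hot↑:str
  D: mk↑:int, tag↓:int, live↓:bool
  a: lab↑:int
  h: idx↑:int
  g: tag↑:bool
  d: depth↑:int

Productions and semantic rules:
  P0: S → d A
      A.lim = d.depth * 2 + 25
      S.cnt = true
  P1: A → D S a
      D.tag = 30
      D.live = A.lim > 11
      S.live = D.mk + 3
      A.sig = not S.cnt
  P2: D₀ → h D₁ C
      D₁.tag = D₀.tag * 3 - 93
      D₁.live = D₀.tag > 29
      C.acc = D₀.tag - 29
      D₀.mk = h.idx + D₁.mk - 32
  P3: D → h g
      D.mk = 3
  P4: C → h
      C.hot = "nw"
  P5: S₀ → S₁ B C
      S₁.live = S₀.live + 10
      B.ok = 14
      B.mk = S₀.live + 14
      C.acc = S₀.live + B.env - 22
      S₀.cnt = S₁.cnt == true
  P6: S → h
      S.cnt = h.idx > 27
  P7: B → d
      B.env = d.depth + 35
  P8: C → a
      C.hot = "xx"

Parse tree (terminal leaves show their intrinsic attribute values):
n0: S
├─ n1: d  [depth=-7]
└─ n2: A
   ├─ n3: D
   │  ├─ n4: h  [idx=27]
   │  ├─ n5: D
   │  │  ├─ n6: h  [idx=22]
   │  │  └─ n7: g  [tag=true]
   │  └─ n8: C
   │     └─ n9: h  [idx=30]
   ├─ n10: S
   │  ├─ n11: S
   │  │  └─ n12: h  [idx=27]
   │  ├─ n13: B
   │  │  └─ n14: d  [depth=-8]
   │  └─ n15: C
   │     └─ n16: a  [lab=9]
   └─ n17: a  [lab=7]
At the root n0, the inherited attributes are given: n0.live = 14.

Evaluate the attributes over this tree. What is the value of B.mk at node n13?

1. n0.live = 14  [given at root]
2. n1.depth = -7  [terminal]
3. n2.lim = 11  [d.depth * 2 + 25]
4. n3.tag = 30  [30]
5. n3.live = false  [A.lim > 11]
6. n4.idx = 27  [terminal]
7. n5.tag = -3  [D₀.tag * 3 - 93]
8. n5.live = true  [D₀.tag > 29]
9. n6.idx = 22  [terminal]
10. n7.tag = true  [terminal]
11. n5.mk = 3  [3]
12. n8.acc = 1  [D₀.tag - 29]
13. n9.idx = 30  [terminal]
14. n8.hot = "nw"  ["nw"]
15. n3.mk = -2  [h.idx + D₁.mk - 32]
16. n10.live = 1  [D.mk + 3]
17. n11.live = 11  [S₀.live + 10]
18. n12.idx = 27  [terminal]
19. n11.cnt = false  [h.idx > 27]
20. n13.ok = 14  [14]
21. n13.mk = 15  [S₀.live + 14]
22. n14.depth = -8  [terminal]
23. n13.env = 27  [d.depth + 35]
24. n15.acc = 6  [S₀.live + B.env - 22]
25. n16.lab = 9  [terminal]
26. n15.hot = "xx"  ["xx"]
27. n10.cnt = false  [S₁.cnt == true]
28. n17.lab = 7  [terminal]
29. n2.sig = true  [not S.cnt]
30. n0.cnt = true  [true]

15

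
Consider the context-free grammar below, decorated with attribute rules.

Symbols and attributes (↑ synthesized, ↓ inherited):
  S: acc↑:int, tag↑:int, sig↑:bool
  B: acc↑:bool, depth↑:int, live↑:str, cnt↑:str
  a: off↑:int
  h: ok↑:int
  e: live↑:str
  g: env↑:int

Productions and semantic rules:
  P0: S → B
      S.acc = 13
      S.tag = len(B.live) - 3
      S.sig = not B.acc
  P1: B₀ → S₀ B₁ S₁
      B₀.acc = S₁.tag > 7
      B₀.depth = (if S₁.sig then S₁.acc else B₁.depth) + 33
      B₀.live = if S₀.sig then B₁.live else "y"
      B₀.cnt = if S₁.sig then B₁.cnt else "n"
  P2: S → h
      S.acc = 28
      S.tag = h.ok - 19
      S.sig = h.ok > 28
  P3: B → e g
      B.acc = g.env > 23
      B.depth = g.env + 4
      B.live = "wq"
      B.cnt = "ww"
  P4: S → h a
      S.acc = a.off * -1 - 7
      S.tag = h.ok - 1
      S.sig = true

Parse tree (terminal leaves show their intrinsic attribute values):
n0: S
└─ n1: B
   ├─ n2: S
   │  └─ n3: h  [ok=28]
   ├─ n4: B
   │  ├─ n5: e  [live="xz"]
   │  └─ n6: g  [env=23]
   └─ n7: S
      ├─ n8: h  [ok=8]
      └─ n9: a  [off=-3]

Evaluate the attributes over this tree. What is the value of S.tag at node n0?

-2

1. n3.ok = 28  [terminal]
2. n2.acc = 28  [28]
3. n2.tag = 9  [h.ok - 19]
4. n2.sig = false  [h.ok > 28]
5. n5.live = "xz"  [terminal]
6. n6.env = 23  [terminal]
7. n4.acc = false  [g.env > 23]
8. n4.depth = 27  [g.env + 4]
9. n4.live = "wq"  ["wq"]
10. n4.cnt = "ww"  ["ww"]
11. n8.ok = 8  [terminal]
12. n9.off = -3  [terminal]
13. n7.acc = -4  [a.off * -1 - 7]
14. n7.tag = 7  [h.ok - 1]
15. n7.sig = true  [true]
16. n1.acc = false  [S₁.tag > 7]
17. n1.depth = 29  [(if S₁.sig then S₁.acc else B₁.depth) + 33]
18. n1.live = "y"  [if S₀.sig then B₁.live else "y"]
19. n1.cnt = "ww"  [if S₁.sig then B₁.cnt else "n"]
20. n0.acc = 13  [13]
21. n0.tag = -2  [len(B.live) - 3]
22. n0.sig = true  [not B.acc]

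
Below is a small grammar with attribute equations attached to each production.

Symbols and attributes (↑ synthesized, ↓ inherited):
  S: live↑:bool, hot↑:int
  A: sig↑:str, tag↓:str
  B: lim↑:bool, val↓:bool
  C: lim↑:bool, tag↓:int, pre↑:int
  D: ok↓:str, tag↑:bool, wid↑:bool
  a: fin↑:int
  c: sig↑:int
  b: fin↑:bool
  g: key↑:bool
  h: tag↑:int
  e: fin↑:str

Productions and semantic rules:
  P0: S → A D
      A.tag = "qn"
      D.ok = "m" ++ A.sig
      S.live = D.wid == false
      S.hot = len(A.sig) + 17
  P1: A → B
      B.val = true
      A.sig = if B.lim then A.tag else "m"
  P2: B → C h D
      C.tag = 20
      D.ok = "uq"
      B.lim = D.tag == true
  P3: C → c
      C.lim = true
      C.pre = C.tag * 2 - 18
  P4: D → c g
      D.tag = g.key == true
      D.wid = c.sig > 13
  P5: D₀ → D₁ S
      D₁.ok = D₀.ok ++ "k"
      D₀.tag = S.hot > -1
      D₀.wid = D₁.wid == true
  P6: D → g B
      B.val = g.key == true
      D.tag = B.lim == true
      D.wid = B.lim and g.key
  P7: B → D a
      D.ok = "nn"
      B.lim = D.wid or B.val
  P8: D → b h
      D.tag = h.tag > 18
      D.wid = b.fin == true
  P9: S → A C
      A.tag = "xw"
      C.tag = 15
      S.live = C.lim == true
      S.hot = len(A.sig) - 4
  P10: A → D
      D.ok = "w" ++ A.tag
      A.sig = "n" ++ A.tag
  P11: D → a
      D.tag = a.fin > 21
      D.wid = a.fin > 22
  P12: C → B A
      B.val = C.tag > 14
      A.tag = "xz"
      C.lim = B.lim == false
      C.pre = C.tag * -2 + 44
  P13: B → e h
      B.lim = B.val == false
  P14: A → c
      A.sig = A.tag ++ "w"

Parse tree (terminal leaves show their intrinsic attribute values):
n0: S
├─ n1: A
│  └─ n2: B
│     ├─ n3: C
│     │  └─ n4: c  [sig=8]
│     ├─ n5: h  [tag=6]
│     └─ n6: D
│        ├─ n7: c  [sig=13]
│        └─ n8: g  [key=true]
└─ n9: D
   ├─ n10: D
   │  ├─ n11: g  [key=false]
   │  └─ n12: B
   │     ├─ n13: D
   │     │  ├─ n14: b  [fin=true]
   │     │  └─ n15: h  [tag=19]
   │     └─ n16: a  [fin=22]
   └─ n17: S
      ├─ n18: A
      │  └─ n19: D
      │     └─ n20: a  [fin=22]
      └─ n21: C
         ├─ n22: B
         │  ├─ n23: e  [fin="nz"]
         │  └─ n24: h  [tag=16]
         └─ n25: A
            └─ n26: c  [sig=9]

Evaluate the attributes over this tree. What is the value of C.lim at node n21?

true

1. n1.tag = "qn"  ["qn"]
2. n2.val = true  [true]
3. n3.tag = 20  [20]
4. n4.sig = 8  [terminal]
5. n3.lim = true  [true]
6. n3.pre = 22  [C.tag * 2 - 18]
7. n5.tag = 6  [terminal]
8. n6.ok = "uq"  ["uq"]
9. n7.sig = 13  [terminal]
10. n8.key = true  [terminal]
11. n6.tag = true  [g.key == true]
12. n6.wid = false  [c.sig > 13]
13. n2.lim = true  [D.tag == true]
14. n1.sig = "qn"  [if B.lim then A.tag else "m"]
15. n9.ok = "mqn"  ["m" ++ A.sig]
16. n10.ok = "mqnk"  [D₀.ok ++ "k"]
17. n11.key = false  [terminal]
18. n12.val = false  [g.key == true]
19. n13.ok = "nn"  ["nn"]
20. n14.fin = true  [terminal]
21. n15.tag = 19  [terminal]
22. n13.tag = true  [h.tag > 18]
23. n13.wid = true  [b.fin == true]
24. n16.fin = 22  [terminal]
25. n12.lim = true  [D.wid or B.val]
26. n10.tag = true  [B.lim == true]
27. n10.wid = false  [B.lim and g.key]
28. n18.tag = "xw"  ["xw"]
29. n19.ok = "wxw"  ["w" ++ A.tag]
30. n20.fin = 22  [terminal]
31. n19.tag = true  [a.fin > 21]
32. n19.wid = false  [a.fin > 22]
33. n18.sig = "nxw"  ["n" ++ A.tag]
34. n21.tag = 15  [15]
35. n22.val = true  [C.tag > 14]
36. n23.fin = "nz"  [terminal]
37. n24.tag = 16  [terminal]
38. n22.lim = false  [B.val == false]
39. n25.tag = "xz"  ["xz"]
40. n26.sig = 9  [terminal]
41. n25.sig = "xzw"  [A.tag ++ "w"]
42. n21.lim = true  [B.lim == false]
43. n21.pre = 14  [C.tag * -2 + 44]
44. n17.live = true  [C.lim == true]
45. n17.hot = -1  [len(A.sig) - 4]
46. n9.tag = false  [S.hot > -1]
47. n9.wid = false  [D₁.wid == true]
48. n0.live = true  [D.wid == false]
49. n0.hot = 19  [len(A.sig) + 17]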